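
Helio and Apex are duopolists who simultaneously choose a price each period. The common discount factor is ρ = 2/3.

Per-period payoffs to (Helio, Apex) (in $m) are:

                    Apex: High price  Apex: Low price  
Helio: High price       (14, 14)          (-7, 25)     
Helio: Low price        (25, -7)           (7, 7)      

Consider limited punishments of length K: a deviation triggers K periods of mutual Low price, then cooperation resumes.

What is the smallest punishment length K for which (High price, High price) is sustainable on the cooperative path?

4

Need Σ_{k=1}^{K} ρ^k ≥ (25−14)/(14−7) = 1.5714 at ρ = 2/3.
At K = 3 the sum is 1.4074 < 1.5714; at K = 4 it is 1.6049 ≥ 1.5714.
So the minimum punishment length is K = 4.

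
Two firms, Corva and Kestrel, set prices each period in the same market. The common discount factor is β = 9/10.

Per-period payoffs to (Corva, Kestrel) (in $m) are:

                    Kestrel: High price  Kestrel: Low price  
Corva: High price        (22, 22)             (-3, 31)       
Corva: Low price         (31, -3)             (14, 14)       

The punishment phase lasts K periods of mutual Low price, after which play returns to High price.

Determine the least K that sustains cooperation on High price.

2

IC: β(1−β^K)/(1−β) ≥ (31−22)/(22−14) = 9/8.
With β = 9/10: need 1 − β^K ≥ 9/8·(1−9/10)/(9/10), i.e. β^K ≤ 0.8750.
Since (9/10)^1 = 0.9000 and (9/10)^2 = 0.8100, the smallest such K is 2.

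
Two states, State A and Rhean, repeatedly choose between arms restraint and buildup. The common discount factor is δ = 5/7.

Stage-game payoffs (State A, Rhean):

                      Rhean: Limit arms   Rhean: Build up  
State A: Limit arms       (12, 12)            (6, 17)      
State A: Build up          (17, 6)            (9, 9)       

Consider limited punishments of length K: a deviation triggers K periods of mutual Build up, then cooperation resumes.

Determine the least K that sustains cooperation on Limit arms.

4

No profitable deviation requires (12−9)(δ+…+δ^K) ≥ 17−12, i.e. δ+…+δ^K ≥ 5/3 ≈ 1.6667.
With δ = 5/7, the partial sums are K=1: 0.7143, K=2: 1.2245, K=3: 1.5889, K=4: 1.8492.
K = 4 is the first length at which the sum reaches 1.6667.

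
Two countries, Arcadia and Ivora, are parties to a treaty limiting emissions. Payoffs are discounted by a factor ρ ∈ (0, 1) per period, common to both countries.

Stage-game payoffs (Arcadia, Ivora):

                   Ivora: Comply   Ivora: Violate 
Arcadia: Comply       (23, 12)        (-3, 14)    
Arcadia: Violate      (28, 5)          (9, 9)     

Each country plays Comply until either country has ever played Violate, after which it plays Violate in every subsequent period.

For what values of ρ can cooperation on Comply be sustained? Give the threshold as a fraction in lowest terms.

Arcadia: cooperation gives 23 each period; deviation gives 28 once then 9 forever.
  23/(1−ρ) ≥ 28 + 9ρ/(1−ρ) ⇒ ρ ≥ 5/19.
Ivora: cooperation gives 12 each period; deviation gives 14 once then 9 forever.
  ρ ≥ 2/5.
Both must hold, so the binding constraint is Ivora's: ρ ≥ 2/5.

2/5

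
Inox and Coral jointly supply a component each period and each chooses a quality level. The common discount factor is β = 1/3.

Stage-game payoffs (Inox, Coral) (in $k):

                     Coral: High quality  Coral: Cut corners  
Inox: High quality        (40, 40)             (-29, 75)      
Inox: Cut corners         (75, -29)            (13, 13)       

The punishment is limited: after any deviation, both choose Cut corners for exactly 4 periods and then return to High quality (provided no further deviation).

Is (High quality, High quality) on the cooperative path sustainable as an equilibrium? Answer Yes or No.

No

A one-shot deviation gives 75 now, then 13 for 4 periods, then back to 40.
Gain from deviating: (75−40) today; loss: (40−13) in each of the next 4 periods.
No-deviation condition: (40−13)(β+…+β^4) ≥ 75−40, i.e. β+…+β^4 ≥ 35/27.
At β = 1/3: β+…+β^4 = 0.4938 < 1.2963.
So cooperation is not sustainable.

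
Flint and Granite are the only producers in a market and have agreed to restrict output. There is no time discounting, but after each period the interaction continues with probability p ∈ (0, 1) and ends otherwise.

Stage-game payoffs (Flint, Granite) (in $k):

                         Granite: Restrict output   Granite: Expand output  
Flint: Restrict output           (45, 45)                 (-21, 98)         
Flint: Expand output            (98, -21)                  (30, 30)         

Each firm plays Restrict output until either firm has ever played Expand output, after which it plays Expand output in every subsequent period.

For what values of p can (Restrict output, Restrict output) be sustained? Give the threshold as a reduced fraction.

With no time discounting, the continuation probability p plays the role of the discount factor.
Grim-trigger IC: 45/(1−p) ≥ 98 + 30p/(1−p) ⇒ p ≥ (98−45)/(98−30) = 53/68.

53/68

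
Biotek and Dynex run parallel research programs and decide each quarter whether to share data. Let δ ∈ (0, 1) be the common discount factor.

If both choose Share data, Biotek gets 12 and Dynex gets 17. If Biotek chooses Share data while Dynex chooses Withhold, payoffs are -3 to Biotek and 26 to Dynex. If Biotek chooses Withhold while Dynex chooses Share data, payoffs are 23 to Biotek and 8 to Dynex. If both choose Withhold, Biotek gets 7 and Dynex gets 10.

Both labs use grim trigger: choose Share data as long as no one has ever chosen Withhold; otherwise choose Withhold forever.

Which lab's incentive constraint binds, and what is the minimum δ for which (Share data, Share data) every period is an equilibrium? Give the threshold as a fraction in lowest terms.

Biotek; δ ≥ 11/16

Biotek: cooperation gives 12 each period; deviation gives 23 once then 7 forever.
  12/(1−δ) ≥ 23 + 7δ/(1−δ) ⇒ δ ≥ 11/16.
Dynex: cooperation gives 17 each period; deviation gives 26 once then 10 forever.
  δ ≥ 9/16.
Both must hold, so the binding constraint is Biotek's: δ ≥ 11/16.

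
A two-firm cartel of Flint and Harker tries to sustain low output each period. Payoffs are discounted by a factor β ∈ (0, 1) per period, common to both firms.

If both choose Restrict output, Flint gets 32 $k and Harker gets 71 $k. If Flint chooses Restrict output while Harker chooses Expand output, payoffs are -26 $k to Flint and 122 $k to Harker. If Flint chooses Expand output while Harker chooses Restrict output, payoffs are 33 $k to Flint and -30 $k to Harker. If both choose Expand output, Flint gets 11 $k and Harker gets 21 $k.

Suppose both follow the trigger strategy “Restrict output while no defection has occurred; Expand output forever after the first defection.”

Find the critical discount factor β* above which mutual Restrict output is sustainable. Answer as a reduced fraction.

51/101

Flint's threshold: (33−32)/(33−11) = 1/22.
Harker's threshold: (122−71)/(122−21) = 51/101.
1/22 < 51/101, so Harker binds and β* = 51/101.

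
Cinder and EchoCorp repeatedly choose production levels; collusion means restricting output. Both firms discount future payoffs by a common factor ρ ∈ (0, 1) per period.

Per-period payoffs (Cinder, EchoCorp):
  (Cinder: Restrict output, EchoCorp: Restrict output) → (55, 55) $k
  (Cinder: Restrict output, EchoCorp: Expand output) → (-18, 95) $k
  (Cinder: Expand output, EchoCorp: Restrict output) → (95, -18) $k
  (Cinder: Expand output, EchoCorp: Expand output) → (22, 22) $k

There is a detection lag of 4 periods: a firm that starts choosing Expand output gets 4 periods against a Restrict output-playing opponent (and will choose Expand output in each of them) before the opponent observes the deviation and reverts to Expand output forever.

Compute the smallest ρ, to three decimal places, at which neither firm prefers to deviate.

Deviating for the 4 undetected periods gains 95−55 = 40 per period over cooperation, then loses 55−22 = 33 per period forever once punishment starts.
Gain: 40(1 + ρ + … + ρ^3); loss: 33·ρ^4/(1−ρ).
No profitable deviation ⇔ 40(1−ρ^4) ≤ 33·ρ^4, i.e. ρ^4 ≥ 40/(40+33) = 40/73.
Hence ρ ≥ (40/73)^(1/4) ≈ 0.860.

0.860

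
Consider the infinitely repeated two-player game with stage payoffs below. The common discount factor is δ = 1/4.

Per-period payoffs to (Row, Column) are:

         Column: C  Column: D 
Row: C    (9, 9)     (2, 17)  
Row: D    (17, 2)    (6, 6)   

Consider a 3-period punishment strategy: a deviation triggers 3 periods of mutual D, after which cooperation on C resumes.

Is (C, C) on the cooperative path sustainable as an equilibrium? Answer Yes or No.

No

IC: δ+…+δ^3 ≥ (17−9)/(9−6) = 8/3.
At δ = 1/4: partial sum = 0.3281 < 2.6667. Cooperation not sustainable.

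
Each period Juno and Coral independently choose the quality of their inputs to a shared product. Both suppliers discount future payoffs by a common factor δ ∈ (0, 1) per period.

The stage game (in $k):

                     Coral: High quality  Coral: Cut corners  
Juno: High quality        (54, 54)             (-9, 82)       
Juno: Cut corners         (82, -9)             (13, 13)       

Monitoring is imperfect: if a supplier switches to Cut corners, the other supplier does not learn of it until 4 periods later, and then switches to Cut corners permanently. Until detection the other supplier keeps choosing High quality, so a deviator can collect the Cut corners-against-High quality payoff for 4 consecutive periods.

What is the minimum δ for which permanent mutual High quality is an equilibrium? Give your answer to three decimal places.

Deviating for the 4 undetected periods gains 82−54 = 28 per period over cooperation, then loses 54−13 = 41 per period forever once punishment starts.
Gain: 28(1 + δ + … + δ^3); loss: 41·δ^4/(1−δ).
No profitable deviation ⇔ 28(1−δ^4) ≤ 41·δ^4, i.e. δ^4 ≥ 28/(28+41) = 28/69.
Hence δ ≥ (28/69)^(1/4) ≈ 0.798.

0.798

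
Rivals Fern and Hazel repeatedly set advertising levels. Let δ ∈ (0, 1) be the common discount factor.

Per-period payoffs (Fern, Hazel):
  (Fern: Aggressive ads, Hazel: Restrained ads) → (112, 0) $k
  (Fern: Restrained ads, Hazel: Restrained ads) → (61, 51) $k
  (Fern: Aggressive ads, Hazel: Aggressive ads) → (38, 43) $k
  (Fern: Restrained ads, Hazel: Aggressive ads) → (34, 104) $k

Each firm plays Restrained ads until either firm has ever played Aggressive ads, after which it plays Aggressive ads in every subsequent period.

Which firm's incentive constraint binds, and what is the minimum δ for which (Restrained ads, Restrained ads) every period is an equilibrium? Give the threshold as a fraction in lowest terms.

Hazel; δ ≥ 53/61

For Fern: deviation gain 112−61 = 51, per-period punishment loss 61−38 = 23. IC gives δ ≥ 51/74.
For Hazel: gain 53, loss 8 per period, so δ ≥ 53/61.
The tighter constraint is Hazel's, so cooperation needs δ ≥ 53/61.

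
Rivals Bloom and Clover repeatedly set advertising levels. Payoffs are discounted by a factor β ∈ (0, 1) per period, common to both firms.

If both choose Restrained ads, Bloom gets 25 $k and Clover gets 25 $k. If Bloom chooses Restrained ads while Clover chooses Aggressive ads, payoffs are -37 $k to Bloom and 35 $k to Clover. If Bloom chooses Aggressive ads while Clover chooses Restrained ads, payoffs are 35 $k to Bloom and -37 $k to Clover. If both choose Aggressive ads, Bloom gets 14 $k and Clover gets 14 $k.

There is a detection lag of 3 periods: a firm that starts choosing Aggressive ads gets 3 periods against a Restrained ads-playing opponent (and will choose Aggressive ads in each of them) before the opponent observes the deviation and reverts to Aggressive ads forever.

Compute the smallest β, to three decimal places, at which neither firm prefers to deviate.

The best deviation is to choose Aggressive ads for all 3 undetected periods, earning 35 each, then 14 forever once detected.
Deviation value: 35(1−β^3)/(1−β) + 14β^3/(1−β); cooperation value: 25/(1−β).
IC: 25 ≥ 35(1−β^3) + 14β^3 = 35 − 21β^3.
So β^3 ≥ 10/21, giving β ≥ (10/21)^(1/3) ≈ 0.781.

0.781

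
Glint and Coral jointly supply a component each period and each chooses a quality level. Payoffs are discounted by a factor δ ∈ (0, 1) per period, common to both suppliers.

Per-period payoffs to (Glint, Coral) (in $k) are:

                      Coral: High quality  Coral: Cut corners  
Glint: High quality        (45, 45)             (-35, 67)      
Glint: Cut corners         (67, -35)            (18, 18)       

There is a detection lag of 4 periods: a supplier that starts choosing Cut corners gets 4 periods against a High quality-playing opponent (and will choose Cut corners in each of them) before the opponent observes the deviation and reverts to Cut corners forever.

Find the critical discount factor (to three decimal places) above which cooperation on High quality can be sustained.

Deviating for the 4 undetected periods gains 67−45 = 22 per period over cooperation, then loses 45−18 = 27 per period forever once punishment starts.
Gain: 22(1 + δ + … + δ^3); loss: 27·δ^4/(1−δ).
No profitable deviation ⇔ 22(1−δ^4) ≤ 27·δ^4, i.e. δ^4 ≥ 22/(22+27) = 22/49.
Hence δ ≥ (22/49)^(1/4) ≈ 0.819.

0.819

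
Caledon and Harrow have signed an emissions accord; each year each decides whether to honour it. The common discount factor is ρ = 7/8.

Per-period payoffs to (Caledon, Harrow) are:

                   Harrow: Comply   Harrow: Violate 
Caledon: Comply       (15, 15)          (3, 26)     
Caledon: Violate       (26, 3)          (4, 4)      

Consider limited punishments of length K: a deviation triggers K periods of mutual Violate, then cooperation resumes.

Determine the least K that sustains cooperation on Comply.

2

IC: ρ(1−ρ^K)/(1−ρ) ≥ (26−15)/(15−4) = 1.
With ρ = 7/8: need 1 − ρ^K ≥ 1·(1−7/8)/(7/8), i.e. ρ^K ≤ 0.8571.
Since (7/8)^1 = 0.8750 and (7/8)^2 = 0.7656, the smallest such K is 2.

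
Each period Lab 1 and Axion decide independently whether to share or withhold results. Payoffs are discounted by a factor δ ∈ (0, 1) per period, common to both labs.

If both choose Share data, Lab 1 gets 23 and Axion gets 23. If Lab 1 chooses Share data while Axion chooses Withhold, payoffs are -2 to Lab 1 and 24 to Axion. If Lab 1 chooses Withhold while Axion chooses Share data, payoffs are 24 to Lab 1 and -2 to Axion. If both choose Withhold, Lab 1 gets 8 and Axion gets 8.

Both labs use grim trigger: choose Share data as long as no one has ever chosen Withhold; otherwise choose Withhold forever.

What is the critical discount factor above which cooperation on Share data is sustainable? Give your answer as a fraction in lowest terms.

1/16

Under grim trigger the critical discount factor is (T−C)/(T−P) with T = 24, C = 23, P = 8.
δ* = (24−23)/(24−8) = 1/16.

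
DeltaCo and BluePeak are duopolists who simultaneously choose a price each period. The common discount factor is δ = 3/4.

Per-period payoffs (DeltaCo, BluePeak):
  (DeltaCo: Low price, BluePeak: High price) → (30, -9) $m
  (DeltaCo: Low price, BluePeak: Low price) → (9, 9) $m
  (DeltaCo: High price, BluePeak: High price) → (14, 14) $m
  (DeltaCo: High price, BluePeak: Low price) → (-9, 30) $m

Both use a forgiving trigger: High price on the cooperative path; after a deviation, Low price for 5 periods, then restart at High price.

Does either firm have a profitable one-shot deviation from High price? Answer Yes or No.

Comparing payoff streams over the 6 periods until play realigns: cooperate → 14(1+δ+…+δ^5); deviate → 30 + 9(δ+…+δ^5).
Cooperation is sustained iff (14−9)(δ+…+δ^5) ≥ 30−14.
δ+…+δ^5 = 3/4·(1−(3/4)^5)/(1−3/4) = 2.2881, and (30−14)/(14−9) = 3.2000.
2.2881 < 3.2000, so cooperation is not sustainable.

Yes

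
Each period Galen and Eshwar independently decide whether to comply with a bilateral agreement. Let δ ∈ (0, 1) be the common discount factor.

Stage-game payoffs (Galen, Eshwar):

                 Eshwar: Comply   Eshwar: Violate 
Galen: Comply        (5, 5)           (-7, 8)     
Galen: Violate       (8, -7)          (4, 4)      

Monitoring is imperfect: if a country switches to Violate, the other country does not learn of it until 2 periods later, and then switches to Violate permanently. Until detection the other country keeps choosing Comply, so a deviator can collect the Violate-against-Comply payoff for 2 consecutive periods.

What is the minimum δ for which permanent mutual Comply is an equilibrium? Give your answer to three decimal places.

0.866

Deviating for the 2 undetected periods gains 8−5 = 3 per period over cooperation, then loses 5−4 = 1 per period forever once punishment starts.
Gain: 3(1 + δ + … + δ^1); loss: 1·δ^2/(1−δ).
No profitable deviation ⇔ 3(1−δ^2) ≤ 1·δ^2, i.e. δ^2 ≥ 3/(3+1) = 3/4.
Hence δ ≥ (3/4)^(1/2) ≈ 0.866.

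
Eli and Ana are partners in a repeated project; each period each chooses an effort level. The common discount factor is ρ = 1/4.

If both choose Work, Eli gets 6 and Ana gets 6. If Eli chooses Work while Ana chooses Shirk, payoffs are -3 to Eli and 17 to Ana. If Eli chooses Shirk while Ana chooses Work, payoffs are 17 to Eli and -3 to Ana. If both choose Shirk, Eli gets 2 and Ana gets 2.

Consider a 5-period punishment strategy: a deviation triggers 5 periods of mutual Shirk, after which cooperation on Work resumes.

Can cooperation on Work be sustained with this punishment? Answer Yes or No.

No

IC: ρ+…+ρ^5 ≥ (17−6)/(6−2) = 11/4.
At ρ = 1/4: partial sum = 0.3330 < 2.7500. Cooperation not sustainable.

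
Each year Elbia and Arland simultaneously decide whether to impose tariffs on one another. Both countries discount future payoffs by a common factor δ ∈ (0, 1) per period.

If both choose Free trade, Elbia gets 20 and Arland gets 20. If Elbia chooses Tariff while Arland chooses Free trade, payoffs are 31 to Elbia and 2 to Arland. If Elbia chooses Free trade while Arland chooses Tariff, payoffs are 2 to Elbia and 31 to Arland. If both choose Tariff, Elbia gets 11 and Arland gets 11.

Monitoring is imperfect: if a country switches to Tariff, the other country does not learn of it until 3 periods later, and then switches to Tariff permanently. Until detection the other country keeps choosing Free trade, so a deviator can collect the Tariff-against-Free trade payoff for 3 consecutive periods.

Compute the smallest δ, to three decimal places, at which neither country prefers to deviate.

The best deviation is to choose Tariff for all 3 undetected periods, earning 31 each, then 11 forever once detected.
Deviation value: 31(1−δ^3)/(1−δ) + 11δ^3/(1−δ); cooperation value: 20/(1−δ).
IC: 20 ≥ 31(1−δ^3) + 11δ^3 = 31 − 20δ^3.
So δ^3 ≥ 11/20, giving δ ≥ (11/20)^(1/3) ≈ 0.819.

0.819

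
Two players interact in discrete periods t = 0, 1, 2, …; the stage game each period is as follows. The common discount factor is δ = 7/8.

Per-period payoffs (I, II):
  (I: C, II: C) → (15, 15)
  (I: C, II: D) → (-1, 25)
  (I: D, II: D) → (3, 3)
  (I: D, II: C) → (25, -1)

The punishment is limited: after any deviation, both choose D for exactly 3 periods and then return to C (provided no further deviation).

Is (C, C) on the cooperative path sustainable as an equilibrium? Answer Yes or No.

Comparing payoff streams over the 4 periods until play realigns: cooperate → 15(1+δ+…+δ^3); deviate → 25 + 3(δ+…+δ^3).
Cooperation is sustained iff (15−3)(δ+…+δ^3) ≥ 25−15.
δ+…+δ^3 = 7/8·(1−(7/8)^3)/(1−7/8) = 2.3105, and (25−15)/(15−3) = 0.8333.
2.3105 ≥ 0.8333, so cooperation is sustainable.

Yes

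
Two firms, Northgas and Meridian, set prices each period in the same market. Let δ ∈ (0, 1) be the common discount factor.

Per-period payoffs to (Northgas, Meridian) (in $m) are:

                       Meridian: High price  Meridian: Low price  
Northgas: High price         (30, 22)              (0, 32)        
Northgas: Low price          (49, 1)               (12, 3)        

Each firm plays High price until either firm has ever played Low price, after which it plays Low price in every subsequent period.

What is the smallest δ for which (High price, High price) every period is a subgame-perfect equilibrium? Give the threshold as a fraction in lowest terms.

19/37

Northgas's threshold: (49−30)/(49−12) = 19/37.
Meridian's threshold: (32−22)/(32−3) = 10/29.
19/37 > 10/29, so Northgas binds and δ* = 19/37.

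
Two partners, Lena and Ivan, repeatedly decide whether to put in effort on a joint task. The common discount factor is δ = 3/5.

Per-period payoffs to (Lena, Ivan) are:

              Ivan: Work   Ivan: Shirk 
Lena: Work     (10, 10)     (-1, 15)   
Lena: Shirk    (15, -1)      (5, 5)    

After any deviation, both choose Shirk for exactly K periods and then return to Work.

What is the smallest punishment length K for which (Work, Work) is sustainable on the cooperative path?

Need Σ_{k=1}^{K} δ^k ≥ (15−10)/(10−5) = 1.0000 at δ = 3/5.
At K = 2 the sum is 0.9600 < 1.0000; at K = 3 it is 1.1760 ≥ 1.0000.
So the minimum punishment length is K = 3.

3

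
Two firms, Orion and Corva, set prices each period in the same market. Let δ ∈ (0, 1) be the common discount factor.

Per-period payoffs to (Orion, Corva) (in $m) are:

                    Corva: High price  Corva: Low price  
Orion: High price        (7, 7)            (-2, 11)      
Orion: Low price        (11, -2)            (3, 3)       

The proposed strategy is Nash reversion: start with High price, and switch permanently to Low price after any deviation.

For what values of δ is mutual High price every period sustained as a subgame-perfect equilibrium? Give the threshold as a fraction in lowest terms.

1/2

One-period gain from deviating is 11 − 7 = 4. The loss is 7 − 3 = 4 in every subsequent period, with present value 4·δ/(1−δ).
Deviation is unprofitable when 4·δ/(1−δ) ≥ 4, i.e. δ/(1−δ) ≥ 1.
Equivalently δ ≥ 4/(4+4) = 1/2.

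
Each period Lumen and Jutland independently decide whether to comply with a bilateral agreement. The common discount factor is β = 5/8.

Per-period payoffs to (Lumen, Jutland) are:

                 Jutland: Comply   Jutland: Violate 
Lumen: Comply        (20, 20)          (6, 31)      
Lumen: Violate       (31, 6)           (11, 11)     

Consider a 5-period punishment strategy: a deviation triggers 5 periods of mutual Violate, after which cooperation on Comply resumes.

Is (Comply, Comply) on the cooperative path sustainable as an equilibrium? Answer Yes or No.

A one-shot deviation gives 31 now, then 11 for 5 periods, then back to 20.
Gain from deviating: (31−20) today; loss: (20−11) in each of the next 5 periods.
No-deviation condition: (20−11)(β+…+β^5) ≥ 31−20, i.e. β+…+β^5 ≥ 11/9.
At β = 5/8: β+…+β^5 = 1.5077 ≥ 1.2222.
So cooperation is sustainable.

Yes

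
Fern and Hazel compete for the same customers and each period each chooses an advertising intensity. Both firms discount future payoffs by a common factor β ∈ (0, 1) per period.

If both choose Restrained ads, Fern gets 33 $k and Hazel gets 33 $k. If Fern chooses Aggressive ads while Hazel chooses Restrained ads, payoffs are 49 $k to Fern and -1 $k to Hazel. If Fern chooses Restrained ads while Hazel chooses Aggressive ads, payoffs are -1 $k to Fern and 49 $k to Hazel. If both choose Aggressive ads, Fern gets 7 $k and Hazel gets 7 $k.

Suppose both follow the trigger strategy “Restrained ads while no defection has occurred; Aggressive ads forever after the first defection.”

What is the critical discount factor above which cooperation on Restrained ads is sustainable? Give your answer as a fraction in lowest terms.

One-period gain from deviating is 49 − 33 = 16. The loss is 33 − 7 = 26 in every subsequent period, with present value 26·β/(1−β).
Deviation is unprofitable when 26·β/(1−β) ≥ 16, i.e. β/(1−β) ≥ 8/13.
Equivalently β ≥ 16/(16+26) = 8/21.

8/21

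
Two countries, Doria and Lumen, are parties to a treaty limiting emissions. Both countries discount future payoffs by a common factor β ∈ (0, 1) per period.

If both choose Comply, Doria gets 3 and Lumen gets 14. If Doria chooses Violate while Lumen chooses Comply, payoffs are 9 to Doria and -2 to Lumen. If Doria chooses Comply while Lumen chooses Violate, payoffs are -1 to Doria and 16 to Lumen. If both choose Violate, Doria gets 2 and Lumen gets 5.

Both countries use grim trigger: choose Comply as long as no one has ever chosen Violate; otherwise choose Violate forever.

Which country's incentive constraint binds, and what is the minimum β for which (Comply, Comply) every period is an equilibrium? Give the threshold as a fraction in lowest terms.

Doria; β ≥ 6/7

Doria: cooperation gives 3 each period; deviation gives 9 once then 2 forever.
  3/(1−β) ≥ 9 + 2β/(1−β) ⇒ β ≥ 6/7.
Lumen: cooperation gives 14 each period; deviation gives 16 once then 5 forever.
  β ≥ 2/11.
Both must hold, so the binding constraint is Doria's: β ≥ 6/7.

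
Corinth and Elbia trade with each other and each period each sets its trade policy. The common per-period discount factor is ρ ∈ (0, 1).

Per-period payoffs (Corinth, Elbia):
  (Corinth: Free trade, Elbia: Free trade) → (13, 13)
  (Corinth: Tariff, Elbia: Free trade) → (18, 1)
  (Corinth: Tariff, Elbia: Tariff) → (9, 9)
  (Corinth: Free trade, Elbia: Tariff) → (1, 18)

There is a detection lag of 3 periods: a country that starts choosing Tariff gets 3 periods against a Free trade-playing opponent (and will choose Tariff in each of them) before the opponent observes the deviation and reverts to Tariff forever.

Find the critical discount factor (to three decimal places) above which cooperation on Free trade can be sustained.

0.822

A deviator earns 18 for 3 periods, then 9 forever; cooperating earns 13 forever. Multiplying the IC by (1−ρ):
13 ≥ 18(1−ρ^3) + 9ρ^3, so 9·ρ^3 ≥ 5 and ρ^3 ≥ 5/9.
ρ ≥ (5/9)^(1/3) ≈ 0.822.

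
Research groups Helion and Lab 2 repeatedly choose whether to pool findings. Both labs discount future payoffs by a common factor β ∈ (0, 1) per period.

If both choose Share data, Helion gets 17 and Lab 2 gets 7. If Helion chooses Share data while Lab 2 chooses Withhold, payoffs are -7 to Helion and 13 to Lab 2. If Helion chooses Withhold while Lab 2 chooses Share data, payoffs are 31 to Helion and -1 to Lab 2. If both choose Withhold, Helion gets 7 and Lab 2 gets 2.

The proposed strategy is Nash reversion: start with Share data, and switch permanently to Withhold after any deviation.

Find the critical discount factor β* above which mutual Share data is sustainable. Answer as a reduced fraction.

Helion's threshold: (31−17)/(31−7) = 7/12.
Lab 2's threshold: (13−7)/(13−2) = 6/11.
7/12 > 6/11, so Helion binds and β* = 7/12.

7/12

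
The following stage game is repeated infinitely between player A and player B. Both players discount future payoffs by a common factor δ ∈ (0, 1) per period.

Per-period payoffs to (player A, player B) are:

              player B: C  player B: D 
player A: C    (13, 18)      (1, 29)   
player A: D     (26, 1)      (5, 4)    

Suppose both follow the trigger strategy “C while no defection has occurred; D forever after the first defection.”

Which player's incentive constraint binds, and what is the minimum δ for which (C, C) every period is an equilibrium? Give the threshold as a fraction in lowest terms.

player A's threshold: (26−13)/(26−5) = 13/21.
player B's threshold: (29−18)/(29−4) = 11/25.
13/21 > 11/25, so player A binds and δ* = 13/21.

player A; δ ≥ 13/21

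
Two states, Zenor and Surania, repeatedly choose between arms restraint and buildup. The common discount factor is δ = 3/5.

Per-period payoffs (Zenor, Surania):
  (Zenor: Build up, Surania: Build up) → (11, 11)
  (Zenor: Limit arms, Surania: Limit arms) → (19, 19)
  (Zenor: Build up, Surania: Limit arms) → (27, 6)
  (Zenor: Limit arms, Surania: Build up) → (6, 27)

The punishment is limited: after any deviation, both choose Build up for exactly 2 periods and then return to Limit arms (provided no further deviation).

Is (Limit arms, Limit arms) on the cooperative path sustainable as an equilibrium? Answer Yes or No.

No

A one-shot deviation gives 27 now, then 11 for 2 periods, then back to 19.
Gain from deviating: (27−19) today; loss: (19−11) in each of the next 2 periods.
No-deviation condition: (19−11)(δ+…+δ^2) ≥ 27−19, i.e. δ+…+δ^2 ≥ 1.
At δ = 3/5: δ+…+δ^2 = 0.9600 < 1.0000.
So cooperation is not sustainable.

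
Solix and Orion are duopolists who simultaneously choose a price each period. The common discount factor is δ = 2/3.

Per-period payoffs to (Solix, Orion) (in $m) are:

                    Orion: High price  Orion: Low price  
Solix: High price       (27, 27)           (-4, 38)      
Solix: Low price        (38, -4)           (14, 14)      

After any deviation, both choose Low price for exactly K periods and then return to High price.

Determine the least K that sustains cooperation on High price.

2

Need Σ_{k=1}^{K} δ^k ≥ (38−27)/(27−14) = 0.8462 at δ = 2/3.
At K = 1 the sum is 0.6667 < 0.8462; at K = 2 it is 1.1111 ≥ 0.8462.
So the minimum punishment length is K = 2.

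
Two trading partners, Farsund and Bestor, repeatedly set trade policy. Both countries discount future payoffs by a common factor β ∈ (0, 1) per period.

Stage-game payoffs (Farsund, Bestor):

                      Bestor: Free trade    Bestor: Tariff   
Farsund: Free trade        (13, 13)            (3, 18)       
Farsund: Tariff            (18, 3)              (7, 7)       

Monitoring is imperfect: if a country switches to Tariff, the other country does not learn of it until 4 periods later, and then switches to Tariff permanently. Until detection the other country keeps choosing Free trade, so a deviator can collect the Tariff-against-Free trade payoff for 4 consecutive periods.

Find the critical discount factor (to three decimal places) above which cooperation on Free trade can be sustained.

0.821

The best deviation is to choose Tariff for all 4 undetected periods, earning 18 each, then 7 forever once detected.
Deviation value: 18(1−β^4)/(1−β) + 7β^4/(1−β); cooperation value: 13/(1−β).
IC: 13 ≥ 18(1−β^4) + 7β^4 = 18 − 11β^4.
So β^4 ≥ 5/11, giving β ≥ (5/11)^(1/4) ≈ 0.821.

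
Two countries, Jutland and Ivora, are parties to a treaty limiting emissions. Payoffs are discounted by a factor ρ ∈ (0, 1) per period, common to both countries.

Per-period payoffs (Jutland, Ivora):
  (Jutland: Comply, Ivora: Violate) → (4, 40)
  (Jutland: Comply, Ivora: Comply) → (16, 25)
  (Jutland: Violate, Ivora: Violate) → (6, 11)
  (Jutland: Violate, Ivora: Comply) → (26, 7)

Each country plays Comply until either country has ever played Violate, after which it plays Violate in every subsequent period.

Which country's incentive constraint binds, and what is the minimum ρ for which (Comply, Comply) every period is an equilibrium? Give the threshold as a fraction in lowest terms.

Jutland's threshold: (26−16)/(26−6) = 1/2.
Ivora's threshold: (40−25)/(40−11) = 15/29.
1/2 < 15/29, so Ivora binds and ρ* = 15/29.

Ivora; ρ ≥ 15/29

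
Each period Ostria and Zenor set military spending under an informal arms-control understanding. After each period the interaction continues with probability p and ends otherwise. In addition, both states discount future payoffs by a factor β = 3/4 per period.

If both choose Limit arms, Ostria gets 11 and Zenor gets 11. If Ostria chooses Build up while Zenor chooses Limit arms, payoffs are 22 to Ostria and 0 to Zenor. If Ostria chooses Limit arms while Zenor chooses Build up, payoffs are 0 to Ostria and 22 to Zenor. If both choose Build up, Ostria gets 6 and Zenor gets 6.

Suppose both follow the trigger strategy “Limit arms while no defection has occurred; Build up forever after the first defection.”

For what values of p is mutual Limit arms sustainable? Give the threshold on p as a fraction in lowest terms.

11/12

Expected continuation weight on next period's payoff is β·p = 3/4·p, which plays the role of the discount factor.
Cooperation requires 3/4·p ≥ (22−11)/(22−6) = 11/16, hence p ≥ 11/12.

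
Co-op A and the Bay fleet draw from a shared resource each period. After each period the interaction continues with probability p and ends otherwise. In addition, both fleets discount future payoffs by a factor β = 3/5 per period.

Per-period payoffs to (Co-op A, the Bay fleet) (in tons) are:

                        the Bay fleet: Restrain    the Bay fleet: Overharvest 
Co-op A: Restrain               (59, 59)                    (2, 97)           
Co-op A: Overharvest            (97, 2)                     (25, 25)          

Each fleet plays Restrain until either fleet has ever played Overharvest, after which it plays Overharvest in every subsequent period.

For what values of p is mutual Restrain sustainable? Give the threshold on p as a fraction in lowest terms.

95/108

With continuation probability p and discount β, the effective per-period discount factor is βp.
Grim-trigger IC: βp ≥ (97−59)/(97−25) = 19/36.
So p ≥ (19/36)/(3/5) = 95/108.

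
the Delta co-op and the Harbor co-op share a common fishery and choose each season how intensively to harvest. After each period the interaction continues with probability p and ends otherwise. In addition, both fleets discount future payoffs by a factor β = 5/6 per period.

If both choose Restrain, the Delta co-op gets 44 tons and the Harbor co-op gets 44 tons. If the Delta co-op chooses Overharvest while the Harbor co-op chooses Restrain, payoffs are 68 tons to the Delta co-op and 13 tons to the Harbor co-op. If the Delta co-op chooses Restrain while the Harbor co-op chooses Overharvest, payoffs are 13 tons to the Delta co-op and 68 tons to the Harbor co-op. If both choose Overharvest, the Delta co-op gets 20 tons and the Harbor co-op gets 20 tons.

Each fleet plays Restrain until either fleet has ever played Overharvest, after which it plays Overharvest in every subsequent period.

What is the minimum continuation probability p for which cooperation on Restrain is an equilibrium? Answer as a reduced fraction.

With continuation probability p and discount β, the effective per-period discount factor is βp.
Grim-trigger IC: βp ≥ (68−44)/(68−20) = 1/2.
So p ≥ (1/2)/(5/6) = 3/5.

3/5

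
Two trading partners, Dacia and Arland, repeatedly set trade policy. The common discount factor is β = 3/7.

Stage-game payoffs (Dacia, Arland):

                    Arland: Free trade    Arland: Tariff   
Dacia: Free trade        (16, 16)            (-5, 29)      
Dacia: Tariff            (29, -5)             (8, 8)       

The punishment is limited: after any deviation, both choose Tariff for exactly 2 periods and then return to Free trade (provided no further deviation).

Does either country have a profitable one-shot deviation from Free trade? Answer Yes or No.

Yes

IC: β+…+β^2 ≥ (29−16)/(16−8) = 13/8.
At β = 3/7: partial sum = 0.6122 < 1.6250. Cooperation not sustainable.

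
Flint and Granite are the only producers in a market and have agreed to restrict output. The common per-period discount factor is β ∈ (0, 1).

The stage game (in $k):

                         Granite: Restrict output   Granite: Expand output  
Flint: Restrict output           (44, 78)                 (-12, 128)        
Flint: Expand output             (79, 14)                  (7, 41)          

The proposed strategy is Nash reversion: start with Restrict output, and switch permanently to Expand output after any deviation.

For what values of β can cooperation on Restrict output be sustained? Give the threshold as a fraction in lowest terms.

50/87

Flint: cooperation gives 44 each period; deviation gives 79 once then 7 forever.
  44/(1−β) ≥ 79 + 7β/(1−β) ⇒ β ≥ 35/72.
Granite: cooperation gives 78 each period; deviation gives 128 once then 41 forever.
  β ≥ 50/87.
Both must hold, so the binding constraint is Granite's: β ≥ 50/87.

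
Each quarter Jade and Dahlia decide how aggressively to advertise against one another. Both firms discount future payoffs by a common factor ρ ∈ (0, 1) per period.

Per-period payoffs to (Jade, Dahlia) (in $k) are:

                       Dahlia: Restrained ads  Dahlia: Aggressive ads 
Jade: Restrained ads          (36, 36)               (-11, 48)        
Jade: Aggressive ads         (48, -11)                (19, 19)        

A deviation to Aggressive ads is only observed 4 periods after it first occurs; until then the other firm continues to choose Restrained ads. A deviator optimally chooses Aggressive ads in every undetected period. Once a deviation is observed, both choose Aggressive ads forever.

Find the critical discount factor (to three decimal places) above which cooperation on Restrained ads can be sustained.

A deviator earns 48 for 4 periods, then 19 forever; cooperating earns 36 forever. Multiplying the IC by (1−ρ):
36 ≥ 48(1−ρ^4) + 19ρ^4, so 29·ρ^4 ≥ 12 and ρ^4 ≥ 12/29.
ρ ≥ (12/29)^(1/4) ≈ 0.802.

0.802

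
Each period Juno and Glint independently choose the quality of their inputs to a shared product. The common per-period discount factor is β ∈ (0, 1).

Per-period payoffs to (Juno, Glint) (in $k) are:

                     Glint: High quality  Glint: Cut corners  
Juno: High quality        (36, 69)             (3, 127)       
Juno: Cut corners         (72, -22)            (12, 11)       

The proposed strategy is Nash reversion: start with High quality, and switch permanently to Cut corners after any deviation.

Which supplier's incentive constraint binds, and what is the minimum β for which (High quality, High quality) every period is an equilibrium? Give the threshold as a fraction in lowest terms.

Juno; β ≥ 3/5

Juno's threshold: (72−36)/(72−12) = 3/5.
Glint's threshold: (127−69)/(127−11) = 1/2.
3/5 > 1/2, so Juno binds and β* = 3/5.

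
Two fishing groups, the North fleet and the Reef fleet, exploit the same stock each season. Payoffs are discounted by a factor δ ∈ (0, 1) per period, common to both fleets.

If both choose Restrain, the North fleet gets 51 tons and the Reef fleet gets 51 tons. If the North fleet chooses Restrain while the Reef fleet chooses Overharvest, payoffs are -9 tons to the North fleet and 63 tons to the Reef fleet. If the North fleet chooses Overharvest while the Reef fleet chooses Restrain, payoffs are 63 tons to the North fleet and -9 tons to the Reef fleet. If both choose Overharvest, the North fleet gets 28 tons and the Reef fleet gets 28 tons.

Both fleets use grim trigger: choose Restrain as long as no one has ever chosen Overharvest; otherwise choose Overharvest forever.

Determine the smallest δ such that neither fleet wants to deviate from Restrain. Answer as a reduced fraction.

One-period gain from deviating is 63 − 51 = 12. The loss is 51 − 28 = 23 in every subsequent period, with present value 23·δ/(1−δ).
Deviation is unprofitable when 23·δ/(1−δ) ≥ 12, i.e. δ/(1−δ) ≥ 12/23.
Equivalently δ ≥ 12/(12+23) = 12/35.

12/35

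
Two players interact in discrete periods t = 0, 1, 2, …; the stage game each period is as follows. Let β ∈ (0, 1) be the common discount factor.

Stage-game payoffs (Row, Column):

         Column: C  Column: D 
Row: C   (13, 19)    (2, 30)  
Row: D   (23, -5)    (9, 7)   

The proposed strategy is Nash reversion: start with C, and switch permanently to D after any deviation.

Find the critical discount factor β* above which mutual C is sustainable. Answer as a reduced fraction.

Row: cooperation gives 13 each period; deviation gives 23 once then 9 forever.
  13/(1−β) ≥ 23 + 9β/(1−β) ⇒ β ≥ 10/14 = 5/7.
Column: cooperation gives 19 each period; deviation gives 30 once then 7 forever.
  β ≥ 11/23.
Both must hold, so the binding constraint is Row's: β ≥ 5/7.

5/7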